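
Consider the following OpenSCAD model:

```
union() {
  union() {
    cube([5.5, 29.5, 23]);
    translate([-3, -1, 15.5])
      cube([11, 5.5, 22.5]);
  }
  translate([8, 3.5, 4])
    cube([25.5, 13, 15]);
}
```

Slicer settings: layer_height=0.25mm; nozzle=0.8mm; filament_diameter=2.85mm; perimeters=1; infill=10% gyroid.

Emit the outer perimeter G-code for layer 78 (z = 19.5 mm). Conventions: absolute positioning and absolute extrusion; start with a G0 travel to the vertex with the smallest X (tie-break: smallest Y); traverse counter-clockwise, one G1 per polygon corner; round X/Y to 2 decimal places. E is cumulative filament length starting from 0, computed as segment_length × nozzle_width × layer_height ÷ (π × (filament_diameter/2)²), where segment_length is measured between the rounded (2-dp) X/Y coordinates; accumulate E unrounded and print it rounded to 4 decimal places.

At z = 19.5 mm: the cube is present — its section is the full 5.5×29.5 rectangle; the 11×5.5 cube at (-3, -1) contributes its full rectangle; Taking the union: the regions partially overlap (shared area 24.75 mm²), so overlapping operands fuse into one piece — 1 connected region; the cube at (8, 3.5) does not reach this height (z outside [4, 19]); Merging all regions: only that combined region is present, so the union is just that shape — 1 connected region. The outline is a single polygon with 8 vertices. Extrusion per mm of travel: 0.8 × 0.25 / (π × 1.425²) = 0.031351. Accumulating E over each segment gives final E = 2.6021.

G0 X-3.00 Y-1.00 Z19.50
G1 X8.00 Y-1.00 E0.3449
G1 X8.00 Y4.50 E0.5173
G1 X5.50 Y4.50 E0.5957
G1 X5.50 Y29.50 E1.3794
G1 X0.00 Y29.50 E1.5519
G1 X0.00 Y4.50 E2.3356
G1 X-3.00 Y4.50 E2.4297
G1 X-3.00 Y-1.00 E2.6021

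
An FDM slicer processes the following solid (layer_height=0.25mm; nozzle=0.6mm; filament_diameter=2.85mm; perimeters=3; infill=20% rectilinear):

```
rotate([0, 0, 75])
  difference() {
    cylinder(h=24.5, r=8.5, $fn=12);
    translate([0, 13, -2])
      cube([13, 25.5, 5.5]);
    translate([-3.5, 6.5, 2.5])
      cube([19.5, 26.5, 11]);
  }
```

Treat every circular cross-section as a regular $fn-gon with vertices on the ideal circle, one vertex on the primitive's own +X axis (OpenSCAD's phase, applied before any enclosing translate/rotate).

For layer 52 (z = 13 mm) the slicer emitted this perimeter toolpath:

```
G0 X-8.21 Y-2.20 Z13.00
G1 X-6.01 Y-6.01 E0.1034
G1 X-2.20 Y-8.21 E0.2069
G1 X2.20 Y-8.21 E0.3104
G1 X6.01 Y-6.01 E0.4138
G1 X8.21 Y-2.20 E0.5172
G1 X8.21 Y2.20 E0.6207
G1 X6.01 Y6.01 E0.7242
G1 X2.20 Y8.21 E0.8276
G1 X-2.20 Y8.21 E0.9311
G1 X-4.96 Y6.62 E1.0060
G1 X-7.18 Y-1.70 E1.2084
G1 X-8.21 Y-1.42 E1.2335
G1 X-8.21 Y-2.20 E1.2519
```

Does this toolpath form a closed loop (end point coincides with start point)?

Start point (G0): (-8.21, -2.20). End point (last G1): the path returns to the start — closed.

yes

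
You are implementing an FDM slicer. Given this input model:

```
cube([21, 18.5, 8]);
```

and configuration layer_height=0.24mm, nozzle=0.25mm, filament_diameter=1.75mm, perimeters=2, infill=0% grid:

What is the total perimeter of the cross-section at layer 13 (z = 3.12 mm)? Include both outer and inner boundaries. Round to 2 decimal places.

At z = 3.12 mm: the 21×18.5 cube contributes its full rectangle (perimeter 79.00 mm). Overall, the cross-section is a single solid region. Total boundary length (outer) = 79.00 mm.

79.00 mm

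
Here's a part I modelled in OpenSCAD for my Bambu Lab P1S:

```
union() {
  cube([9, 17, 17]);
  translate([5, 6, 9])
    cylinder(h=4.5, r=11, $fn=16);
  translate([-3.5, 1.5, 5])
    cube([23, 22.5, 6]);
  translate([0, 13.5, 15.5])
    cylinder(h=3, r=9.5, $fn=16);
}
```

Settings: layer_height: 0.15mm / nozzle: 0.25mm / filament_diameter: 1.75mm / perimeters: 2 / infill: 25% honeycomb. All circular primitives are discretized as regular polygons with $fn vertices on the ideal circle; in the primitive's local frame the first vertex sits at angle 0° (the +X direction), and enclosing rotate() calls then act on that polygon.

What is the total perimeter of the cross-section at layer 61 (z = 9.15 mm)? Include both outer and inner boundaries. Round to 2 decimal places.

98.31 mm

At z = 9.15 mm: the cube is present — its section is the full 9×17 rectangle (perimeter 52.00 mm); the r=11 cylinder at (5, 6) gives a regular 16-gon of circumradius 11 (constant along its height) (perimeter = 2·16·11.000·sin(180°/16) = 68.67 mm); the cube at (-3.5, 1.5) (footprint 23×22.5) is included at this height (perimeter 91.00 mm); the cylinder at (0, 13.5) does not reach this height (z outside [15.5, 18.5]); Combining (union): the regions partially overlap (shared area 413.10 mm²), so the edge portions inside another operand are dropped and the merged outline is re-measured after clipping — boundary = 98.31 mm. Overall, the cross-section is a single solid region. Total boundary length (outer) = 98.31 mm.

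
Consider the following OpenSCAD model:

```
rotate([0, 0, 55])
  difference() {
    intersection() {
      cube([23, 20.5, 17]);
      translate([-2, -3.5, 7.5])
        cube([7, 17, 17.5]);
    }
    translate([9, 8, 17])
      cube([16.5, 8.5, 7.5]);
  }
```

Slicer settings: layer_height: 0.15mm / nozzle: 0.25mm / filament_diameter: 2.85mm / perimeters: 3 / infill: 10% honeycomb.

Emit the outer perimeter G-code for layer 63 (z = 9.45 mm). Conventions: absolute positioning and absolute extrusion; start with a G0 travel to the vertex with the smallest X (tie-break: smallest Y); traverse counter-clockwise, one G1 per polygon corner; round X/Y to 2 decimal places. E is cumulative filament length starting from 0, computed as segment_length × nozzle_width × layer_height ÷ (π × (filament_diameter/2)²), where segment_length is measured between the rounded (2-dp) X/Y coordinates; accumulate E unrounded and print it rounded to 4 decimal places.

At z = 9.45 mm: the cube is present — its section is the full 23×20.5 rectangle; the cube at (-2, -3.5) (footprint 7×17) is included at this height; Keeping only the common overlap: the 7×17 cube at (-2, -3.5) partially overlaps the 23×20.5 cube; clipping to the common part keeps 67.50 mm² — 1 connected region; the cube at (9, 8) is not intersected at this z (z outside [17, 24.5]); Taking the first minus the rest: none of the subtracted shapes is present at this height, so that combined region is unchanged — 1 connected region; (rotated 55° about Z; rotation is an isometry so areas/perimeters/island counts are preserved). The outline is a single polygon with 4 vertices. Extrusion per mm of travel: 0.25 × 0.15 / (π × 1.425²) = 0.005878. Accumulating E over each segment gives final E = 0.2175.

G0 X-11.06 Y7.74 Z9.45
G1 X0.00 Y0.00 E0.0794
G1 X2.87 Y4.10 E0.1088
G1 X-8.19 Y11.84 E0.1881
G1 X-11.06 Y7.74 E0.2175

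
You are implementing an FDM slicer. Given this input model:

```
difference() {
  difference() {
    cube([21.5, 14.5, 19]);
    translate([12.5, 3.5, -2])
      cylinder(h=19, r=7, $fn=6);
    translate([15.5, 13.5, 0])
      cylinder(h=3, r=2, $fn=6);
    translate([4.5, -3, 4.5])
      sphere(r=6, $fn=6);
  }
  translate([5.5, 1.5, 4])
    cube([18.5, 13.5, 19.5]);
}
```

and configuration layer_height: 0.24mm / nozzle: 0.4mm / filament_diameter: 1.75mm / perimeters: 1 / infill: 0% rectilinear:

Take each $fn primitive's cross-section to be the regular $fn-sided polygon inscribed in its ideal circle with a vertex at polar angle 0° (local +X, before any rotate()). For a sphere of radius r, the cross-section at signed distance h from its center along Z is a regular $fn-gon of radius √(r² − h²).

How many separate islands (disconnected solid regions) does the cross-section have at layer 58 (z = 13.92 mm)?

2

At z = 13.92 mm: the cube (footprint 21.5×14.5) is included at this height; the r=7 cylinder at (12.5, 3.5) gives a regular 6-gon of circumradius 7 (constant along its height); the cylinder at (15.5, 13.5) is not intersected at this z (z outside [0, 3]); the sphere at (4.5, -3) is not intersected at this z (|z−center|=9.420 > r=6); Subtracting the remaining from the first: starting from the 21.5×14.5 cube, the r=7 cylinder at (12.5, 3.5) partially overlaps it — only the 105.58 mm² overlap (of its 127.31 mm²) is removed, clipping the outline — 1 connected region; the cube at (5.5, 1.5) is present — its section is the full 18.5×13.5 rectangle; Taking the first minus the rest: starting from that combined region, the 18.5×13.5 cube at (5.5, 1.5) partially overlaps it — only the 118.66 mm² overlap (of its 249.75 mm²) is removed, clipping the outline — 2 connected regions. Overall, the cross-section has 2 separate islands. Island count = 2.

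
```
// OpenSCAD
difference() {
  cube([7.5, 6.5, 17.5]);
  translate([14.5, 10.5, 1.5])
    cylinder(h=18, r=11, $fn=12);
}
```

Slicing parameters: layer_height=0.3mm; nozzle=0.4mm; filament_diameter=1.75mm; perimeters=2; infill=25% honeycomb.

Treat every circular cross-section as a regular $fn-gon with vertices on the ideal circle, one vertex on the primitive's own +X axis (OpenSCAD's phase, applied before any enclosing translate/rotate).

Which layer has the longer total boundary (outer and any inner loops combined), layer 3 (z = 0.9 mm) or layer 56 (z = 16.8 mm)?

Layer 3 (z = 0.9): the cube is present — its section is the full 7.5×6.5 rectangle (perimeter 28.00 mm); the cylinder at (14.5, 10.5) is not intersected at this z (z outside [1.5, 19.5]); After the difference (first − rest): none of the subtracted shapes is present at this height, so the 7.5×6.5 cube is unchanged — boundary = 28.00 mm. So its perimeter = 28.00 mm. Layer 56 (z = 16.8): the 7.5×6.5 cube contributes its full rectangle (perimeter 28.00 mm); the cylinder at (14.5, 10.5): section is a regular 12-gon, circumradius r=11 (perimeter = 2·12·11.000·sin(180°/12) = 68.33 mm); Taking the first minus the rest: starting from the 7.5×6.5 cube, the r=11 cylinder at (14.5, 10.5) partially overlaps it — only the 7.28 mm² overlap (of its 363.00 mm²) is removed, clipping the outline — boundary = 26.17 mm. So its perimeter = 26.17 mm. Layer 3 is larger (28.00 vs 26.17 mm).

layer 3 (z = 0.9 mm)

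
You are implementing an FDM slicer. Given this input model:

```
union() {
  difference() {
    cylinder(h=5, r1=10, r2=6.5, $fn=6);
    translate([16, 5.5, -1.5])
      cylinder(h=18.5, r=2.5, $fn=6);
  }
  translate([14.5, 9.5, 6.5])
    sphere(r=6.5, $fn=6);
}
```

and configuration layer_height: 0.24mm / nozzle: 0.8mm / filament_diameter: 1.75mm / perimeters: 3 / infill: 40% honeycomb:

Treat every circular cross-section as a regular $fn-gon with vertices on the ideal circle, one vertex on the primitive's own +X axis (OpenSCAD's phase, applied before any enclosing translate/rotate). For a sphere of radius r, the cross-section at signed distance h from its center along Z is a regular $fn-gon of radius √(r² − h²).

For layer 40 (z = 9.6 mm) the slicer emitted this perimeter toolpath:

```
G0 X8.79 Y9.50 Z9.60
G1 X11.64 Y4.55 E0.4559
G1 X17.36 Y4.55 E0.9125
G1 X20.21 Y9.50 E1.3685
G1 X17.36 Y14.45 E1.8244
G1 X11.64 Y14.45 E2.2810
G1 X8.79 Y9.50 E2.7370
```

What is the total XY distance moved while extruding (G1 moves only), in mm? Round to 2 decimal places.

Sum the Euclidean lengths of each G1 segment: total = 34.29 mm.

34.29 mm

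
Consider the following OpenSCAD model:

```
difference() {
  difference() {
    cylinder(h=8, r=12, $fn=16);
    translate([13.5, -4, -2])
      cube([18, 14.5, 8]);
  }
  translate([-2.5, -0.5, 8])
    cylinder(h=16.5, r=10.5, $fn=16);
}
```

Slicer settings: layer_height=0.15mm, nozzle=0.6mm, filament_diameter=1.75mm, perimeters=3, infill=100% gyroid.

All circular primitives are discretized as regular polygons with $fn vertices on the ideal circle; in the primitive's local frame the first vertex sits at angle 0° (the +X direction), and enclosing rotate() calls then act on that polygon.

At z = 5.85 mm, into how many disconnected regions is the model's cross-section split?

1

At z = 5.85 mm: the r=12 cylinder gives a regular 16-gon of circumradius 12 (constant along its height); the cube at (13.5, -4) (footprint 18×14.5) is included at this height; After the difference (first − rest): starting from the r=12 cylinder, the 18×14.5 cube at (13.5, -4) misses the remaining region (no effect) — 1 connected region; the cylinder at (-2.5, -0.5) does not reach this height (z outside [8, 24.5]); Subtracting the remaining from the first: none of the subtracted shapes is present at this height, so the result so far is unchanged — 1 connected region. The result has 1 disconnected region.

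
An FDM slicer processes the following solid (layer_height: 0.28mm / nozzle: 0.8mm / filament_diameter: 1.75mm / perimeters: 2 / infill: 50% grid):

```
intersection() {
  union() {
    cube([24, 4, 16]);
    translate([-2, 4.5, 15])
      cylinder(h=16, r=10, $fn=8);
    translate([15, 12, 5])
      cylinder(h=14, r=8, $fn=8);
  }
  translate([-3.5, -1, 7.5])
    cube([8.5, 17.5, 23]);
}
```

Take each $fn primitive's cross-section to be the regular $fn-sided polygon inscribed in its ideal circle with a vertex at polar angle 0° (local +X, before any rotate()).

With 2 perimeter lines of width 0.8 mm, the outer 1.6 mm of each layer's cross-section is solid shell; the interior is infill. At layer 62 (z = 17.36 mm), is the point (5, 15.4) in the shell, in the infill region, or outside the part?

At z = 17.36 mm: the cube is absent (z outside [0, 16]); the r=10 cylinder at (-2, 4.5) gives a regular 8-gon of circumradius 10 (constant along its height); the r=8 cylinder at (15, 12) contributes a regular 8-gon of circumradius 8; Merging all regions: the 2 present regions are separate (no shared area or edge), so areas and boundary lengths simply add and each stays a separate island — 2 connected regions; the cube at (-3.5, -1) is present — its section is the full 8.5×17.5 rectangle; After intersecting: the 8.5×17.5 cube at (-3.5, -1) partially overlaps that combined region; clipping to the common part keeps 121.14 mm² — 1 connected region. Overall, the cross-section is a single solid region. The nearest boundary edge runs (-2.00, 14.50)→(5.00, 11.60); distance from the point to it = 3.51 mm. The point is not inside any of the regions above, so it lies outside the cross-section (3.51 mm from the nearest boundary).

outside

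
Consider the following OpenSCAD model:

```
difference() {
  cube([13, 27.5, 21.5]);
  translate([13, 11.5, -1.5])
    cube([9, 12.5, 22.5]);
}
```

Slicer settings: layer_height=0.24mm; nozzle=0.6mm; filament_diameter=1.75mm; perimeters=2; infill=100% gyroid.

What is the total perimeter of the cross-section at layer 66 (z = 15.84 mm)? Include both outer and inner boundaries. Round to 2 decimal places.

81.00 mm

At z = 15.84 mm: the 13×27.5 cube contributes its full rectangle (perimeter 81.00 mm); the cube at (13, 11.5) is present — its section is the full 9×12.5 rectangle (perimeter 43.00 mm); Taking the first minus the rest: starting from the 13×27.5 cube, the 9×12.5 cube at (13, 11.5) misses the remaining region (no effect) — boundary = 81.00 mm. Overall, the cross-section is a single solid region. Total boundary length (outer) = 81.00 mm.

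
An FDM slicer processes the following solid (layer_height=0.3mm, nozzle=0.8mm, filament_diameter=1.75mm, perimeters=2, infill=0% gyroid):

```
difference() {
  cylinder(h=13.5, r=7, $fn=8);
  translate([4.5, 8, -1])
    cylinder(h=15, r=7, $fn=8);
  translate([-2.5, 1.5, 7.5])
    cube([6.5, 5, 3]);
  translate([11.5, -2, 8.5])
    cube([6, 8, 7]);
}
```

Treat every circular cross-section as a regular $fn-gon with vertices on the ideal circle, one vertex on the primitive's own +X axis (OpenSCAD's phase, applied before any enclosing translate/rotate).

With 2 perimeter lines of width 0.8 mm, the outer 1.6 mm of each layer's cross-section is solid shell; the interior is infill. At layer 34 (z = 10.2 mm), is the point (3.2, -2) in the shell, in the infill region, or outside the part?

infill

At z = 10.2 mm: the r=7 cylinder gives a regular 8-gon of circumradius 7 (constant along its height); the cylinder at (4.5, 8): section is a regular 8-gon, circumradius r=7; the cube at (-2.5, 1.5) is present — its section is the full 6.5×5 rectangle; the 6×8 cube at (11.5, -2) contributes its full rectangle; After the difference (first − rest): starting from the r=7 cylinder, the r=7 cylinder at (4.5, 8) partially overlaps it — only the 27.17 mm² overlap (of its 138.59 mm²) is removed, clipping the outline; the 6.5×5 cube at (-2.5, 1.5) partially overlaps it — only the 10.42 mm² overlap (of its 32.50 mm²) is removed, clipping the outline; the 6×8 cube at (11.5, -2) misses the remaining region (no effect) — 1 connected region. Overall, the cross-section is a single solid region. The nearest boundary edge runs (7.00, 0.00)→(4.95, -4.95); distance from the point to it = 2.75 mm. The point is inside the cross-section and 2.75 mm from the nearest boundary — more than the 1.6 mm shell width (2 × 0.8), so it's in the infill interior.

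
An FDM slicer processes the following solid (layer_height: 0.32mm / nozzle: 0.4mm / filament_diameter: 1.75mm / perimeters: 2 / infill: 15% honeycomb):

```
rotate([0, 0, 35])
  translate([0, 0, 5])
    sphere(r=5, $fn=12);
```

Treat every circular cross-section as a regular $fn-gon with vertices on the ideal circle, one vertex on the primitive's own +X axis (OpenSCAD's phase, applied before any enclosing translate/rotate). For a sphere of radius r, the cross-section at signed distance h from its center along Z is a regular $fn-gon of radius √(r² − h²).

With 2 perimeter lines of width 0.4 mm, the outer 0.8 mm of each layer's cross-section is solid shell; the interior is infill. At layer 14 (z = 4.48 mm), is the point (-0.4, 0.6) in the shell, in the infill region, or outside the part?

At z = 4.48 mm: the sphere: section is a regular 12-gon, circumradius = √(r²−h²) = √(5²−0.52²) = 4.973; (rotated 35° about Z; rotation is an isometry so areas/perimeters/island counts are preserved). Overall, the cross-section is a single solid region. Undo the 35° rotation: the query point maps to (0.016, 0.721) in the un-rotated model frame. The nearest boundary edge runs (2.49, 4.31)→(0.00, 4.97); distance from the point to it = 4.10 mm. The point is inside the cross-section and 4.10 mm from the nearest boundary — more than the 0.8 mm shell width (2 × 0.4), so it's in the infill interior.

infill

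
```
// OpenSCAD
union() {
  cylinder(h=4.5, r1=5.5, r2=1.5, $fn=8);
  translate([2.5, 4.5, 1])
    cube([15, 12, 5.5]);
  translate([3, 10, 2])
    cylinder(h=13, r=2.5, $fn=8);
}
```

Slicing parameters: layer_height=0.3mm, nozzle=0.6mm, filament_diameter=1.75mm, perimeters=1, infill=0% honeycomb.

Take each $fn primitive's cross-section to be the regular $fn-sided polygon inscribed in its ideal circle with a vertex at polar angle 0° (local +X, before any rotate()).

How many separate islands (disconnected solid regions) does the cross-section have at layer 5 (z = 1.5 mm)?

2

At z = 1.5 mm: the cone contributes a regular 8-gon of circumradius 4.167 (interpolated between r1=5.5 and r2=1.5 at t=0.333); the 15×12 cube at (2.5, 4.5) contributes its full rectangle; the cylinder at (3, 10) is not intersected at this z (z outside [2, 15]); Combining (union): the 2 present regions are separate (no shared area or edge), so areas and boundary lengths simply add and each stays a separate island — 2 connected regions. Overall, the cross-section has 2 separate islands. Island count = 2.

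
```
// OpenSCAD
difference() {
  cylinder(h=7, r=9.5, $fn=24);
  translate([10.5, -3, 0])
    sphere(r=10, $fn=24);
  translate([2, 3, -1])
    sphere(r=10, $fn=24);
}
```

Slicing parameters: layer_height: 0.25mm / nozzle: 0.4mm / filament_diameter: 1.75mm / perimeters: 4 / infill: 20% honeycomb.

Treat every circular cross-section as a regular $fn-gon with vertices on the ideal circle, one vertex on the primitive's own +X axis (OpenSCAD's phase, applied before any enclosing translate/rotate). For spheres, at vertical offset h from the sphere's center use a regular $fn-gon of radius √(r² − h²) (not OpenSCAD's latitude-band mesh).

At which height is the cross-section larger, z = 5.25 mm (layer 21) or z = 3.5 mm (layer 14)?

layer 21 (z = 5.25 mm)

Layer 21 (z = 5.25): the cylinder: section is a regular 24-gon, circumradius r=9.5 (area = (24/2)·9.500²·sin(360°/24) = 280.30 mm²); the r=10 sphere at (10.5, -3) contributes a regular 24-gon of circumradius √(10²−5.25²) = 8.511 (area = (24/2)·8.511²·sin(360°/24) = 224.98 mm²); the r=10 sphere at (2, 3) slices to a regular 24-gon of circumradius 7.806 (√(r²−h²) with h=6.25 from center) (area = (24/2)·7.806²·sin(360°/24) = 189.26 mm²); Subtracting the remaining from the first: starting from the r=9.5 cylinder (280.30 mm²), the r=10 sphere at (10.5, -3) partially overlaps it — only the 69.04 mm² overlap (of its 224.98 mm²) is removed, clipping the outline; the r=10 sphere at (2, 3) partially overlaps it — only the 119.52 mm² overlap (of its 189.26 mm²) is removed, clipping the outline — area = 91.74 mm². So its area = 91.74 mm². Layer 14 (z = 3.5): the cylinder: section is a regular 24-gon, circumradius r=9.5 (area = (24/2)·9.500²·sin(360°/24) = 280.30 mm²); the r=10 sphere at (10.5, -3) slices to a regular 24-gon of circumradius 9.367 (√(r²−h²) with h=3.5 from center) (area = (24/2)·9.367²·sin(360°/24) = 272.54 mm²); the sphere at (2, 3): section is a regular 24-gon, circumradius = √(r²−h²) = √(10²−4.5²) = 8.930 (area = (24/2)·8.930²·sin(360°/24) = 247.69 mm²); Taking the first minus the rest: starting from the r=9.5 cylinder (280.30 mm²), the r=10 sphere at (10.5, -3) partially overlaps it — only the 83.76 mm² overlap (of its 272.54 mm²) is removed, clipping the outline; the r=10 sphere at (2, 3) partially overlaps it — only the 129.07 mm² overlap (of its 247.69 mm²) is removed, clipping the outline — area = 67.47 mm². So its area = 67.47 mm². Layer 21 is larger (91.74 vs 67.47 mm²).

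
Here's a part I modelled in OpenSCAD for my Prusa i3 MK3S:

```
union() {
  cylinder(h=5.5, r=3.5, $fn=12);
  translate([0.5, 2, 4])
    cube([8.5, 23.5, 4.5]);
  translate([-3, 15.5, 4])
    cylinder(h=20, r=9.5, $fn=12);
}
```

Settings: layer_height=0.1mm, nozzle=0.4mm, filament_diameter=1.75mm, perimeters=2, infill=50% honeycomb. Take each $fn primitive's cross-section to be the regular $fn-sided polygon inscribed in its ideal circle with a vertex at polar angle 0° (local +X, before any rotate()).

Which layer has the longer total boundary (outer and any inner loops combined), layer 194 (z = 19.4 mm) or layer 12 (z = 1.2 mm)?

Layer 194 (z = 19.4): the cylinder is not intersected at this z (z outside [0, 5.5]); the cube at (0.5, 2) is absent (z outside [4, 8.5]); the r=9.5 cylinder at (-3, 15.5) gives a regular 12-gon of circumradius 9.5 (constant along its height) (perimeter = 2·12·9.500·sin(180°/12) = 59.01 mm); Combining (union): only the r=9.5 cylinder at (-3, 15.5) is present, so the union is just that shape — boundary = 59.01 mm. So its perimeter = 59.01 mm. Layer 12 (z = 1.2): the r=3.5 cylinder contributes a regular 12-gon of circumradius 3.5 (perimeter = 2·12·3.500·sin(180°/12) = 21.74 mm); the cube at (0.5, 2) is absent (z outside [4, 8.5]); the cylinder at (-3, 15.5) is absent (z outside [4, 24]); Merging all regions: only the r=3.5 cylinder is present, so the union is just that shape — boundary = 21.74 mm. So its perimeter = 21.74 mm. Layer 194 is larger (59.01 vs 21.74 mm).

layer 194 (z = 19.4 mm)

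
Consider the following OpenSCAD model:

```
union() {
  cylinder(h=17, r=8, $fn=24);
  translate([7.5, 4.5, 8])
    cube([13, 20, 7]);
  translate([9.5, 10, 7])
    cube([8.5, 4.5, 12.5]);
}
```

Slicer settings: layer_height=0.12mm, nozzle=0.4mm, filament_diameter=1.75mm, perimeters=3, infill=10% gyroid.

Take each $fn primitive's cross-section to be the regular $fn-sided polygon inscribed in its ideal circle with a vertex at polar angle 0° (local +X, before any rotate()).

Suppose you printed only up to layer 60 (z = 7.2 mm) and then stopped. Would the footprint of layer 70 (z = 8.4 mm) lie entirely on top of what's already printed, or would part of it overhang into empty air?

Compare the two slices. At z = 7.2: the cylinder: section is a regular 24-gon, circumradius r=8 (area = (24/2)·8.000²·sin(360°/24) = 198.77 mm²); the cube at (7.5, 4.5) does not reach this height (z outside [8, 15]); the cube at (9.5, 10) is present — its section is the full 8.5×4.5 rectangle (area 38.25 mm²); Merging all regions: the 2 present regions are separate (no shared area or edge), so areas and boundary lengths simply add and each stays a separate island — area = 237.02 mm². At z = 8.4: the cylinder: section is a regular 24-gon, circumradius r=8 (area = (24/2)·8.000²·sin(360°/24) = 198.77 mm²); the cube at (7.5, 4.5) is present — its section is the full 13×20 rectangle (area 260.00 mm²); the 8.5×4.5 cube at (9.5, 10) contributes its full rectangle (area 38.25 mm²); Combining (union): the regions partially overlap — summed areas 497.02 mm² minus the doubly-counted overlap 38.25 mm² gives 458.77 mm² — area = 458.77 mm². Checking containment: at z = 8.4 the cross-section extends beyond the z = 7.2 cross-section by about 221.75 mm².

part overhangs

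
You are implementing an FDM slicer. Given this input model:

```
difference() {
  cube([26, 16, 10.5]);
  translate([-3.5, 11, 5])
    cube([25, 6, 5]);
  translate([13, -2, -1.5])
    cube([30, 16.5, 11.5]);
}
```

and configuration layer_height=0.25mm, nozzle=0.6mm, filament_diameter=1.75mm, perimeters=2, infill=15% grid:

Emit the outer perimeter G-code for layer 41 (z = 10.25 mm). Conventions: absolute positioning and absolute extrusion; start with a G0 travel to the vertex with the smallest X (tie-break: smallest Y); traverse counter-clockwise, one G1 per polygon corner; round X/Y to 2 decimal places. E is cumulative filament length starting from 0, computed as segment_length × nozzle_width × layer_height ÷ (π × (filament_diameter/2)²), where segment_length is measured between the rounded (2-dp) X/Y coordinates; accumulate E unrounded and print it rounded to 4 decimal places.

G0 X0.00 Y0.00 Z10.25
G1 X26.00 Y0.00 E1.6214
G1 X26.00 Y16.00 E2.6192
G1 X0.00 Y16.00 E4.2407
G1 X0.00 Y0.00 E5.2385

At z = 10.25 mm: the cube is present — its section is the full 26×16 rectangle; the cube at (-3.5, 11) is absent (z outside [5, 10]); the cube at (13, -2) is absent (z outside [-1.5, 10]); Taking the first minus the rest: none of the subtracted shapes is present at this height, so the 26×16 cube is unchanged — 1 connected region. The outline is a single polygon with 4 vertices. Extrusion per mm of travel: 0.6 × 0.25 / (π × 0.875²) = 0.062363. Accumulating E over each segment gives final E = 5.2385.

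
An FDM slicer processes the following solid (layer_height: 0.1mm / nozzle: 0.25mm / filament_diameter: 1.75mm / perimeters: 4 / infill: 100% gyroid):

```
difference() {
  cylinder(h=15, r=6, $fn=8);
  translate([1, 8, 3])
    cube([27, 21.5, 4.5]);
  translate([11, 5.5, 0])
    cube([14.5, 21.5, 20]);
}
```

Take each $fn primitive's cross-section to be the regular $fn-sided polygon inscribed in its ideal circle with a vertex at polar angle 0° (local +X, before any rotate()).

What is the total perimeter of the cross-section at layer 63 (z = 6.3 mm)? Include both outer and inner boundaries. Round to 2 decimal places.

36.74 mm

At z = 6.3 mm: the cylinder: section is a regular 8-gon, circumradius r=6 (perimeter = 2·8·6.000·sin(180°/8) = 36.74 mm); the cube at (1, 8) is present — its section is the full 27×21.5 rectangle (perimeter 97.00 mm); the cube at (11, 5.5) is present — its section is the full 14.5×21.5 rectangle (perimeter 72.00 mm); After the difference (first − rest): starting from the r=6 cylinder, the 27×21.5 cube at (1, 8) misses the remaining region (no effect); the 14.5×21.5 cube at (11, 5.5) misses the remaining region (no effect) — boundary = 36.74 mm. Overall, the cross-section is a single solid region. Total boundary length (outer) = 36.74 mm.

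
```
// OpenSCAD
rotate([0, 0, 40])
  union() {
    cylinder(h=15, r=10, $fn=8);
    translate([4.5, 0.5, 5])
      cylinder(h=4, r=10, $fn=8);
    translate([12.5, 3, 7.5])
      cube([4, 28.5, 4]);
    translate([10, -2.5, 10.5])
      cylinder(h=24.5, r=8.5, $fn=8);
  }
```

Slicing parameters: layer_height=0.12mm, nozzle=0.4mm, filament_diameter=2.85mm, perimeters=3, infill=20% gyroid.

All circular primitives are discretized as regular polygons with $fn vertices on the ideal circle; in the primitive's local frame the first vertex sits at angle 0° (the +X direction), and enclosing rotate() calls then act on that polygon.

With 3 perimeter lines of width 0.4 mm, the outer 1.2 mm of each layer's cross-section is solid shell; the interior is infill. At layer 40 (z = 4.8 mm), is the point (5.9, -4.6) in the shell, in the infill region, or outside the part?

At z = 4.8 mm: the r=10 cylinder gives a regular 8-gon of circumradius 10 (constant along its height); the cylinder at (4.5, 0.5) is absent (z outside [5, 9]); the cube at (12.5, 3) does not reach this height (z outside [7.5, 11.5]); the cylinder at (10, -2.5) does not reach this height (z outside [10.5, 35]); Taking the union: only the r=10 cylinder is present, so the union is just that shape — 1 connected region; (whole slice rotated 40° about Z — lengths, areas and connectivity unchanged). Overall, the cross-section is a single solid region. Undo the 40° rotation: the query point maps to (1.563, -7.316) in the un-rotated model frame. The nearest boundary edge runs (-0.00, -10.00)→(7.07, -7.07); distance from the point to it = 1.88 mm. The point is inside the cross-section and 1.88 mm from the nearest boundary — more than the 1.2 mm shell width (3 × 0.4), so it's in the infill interior.

infill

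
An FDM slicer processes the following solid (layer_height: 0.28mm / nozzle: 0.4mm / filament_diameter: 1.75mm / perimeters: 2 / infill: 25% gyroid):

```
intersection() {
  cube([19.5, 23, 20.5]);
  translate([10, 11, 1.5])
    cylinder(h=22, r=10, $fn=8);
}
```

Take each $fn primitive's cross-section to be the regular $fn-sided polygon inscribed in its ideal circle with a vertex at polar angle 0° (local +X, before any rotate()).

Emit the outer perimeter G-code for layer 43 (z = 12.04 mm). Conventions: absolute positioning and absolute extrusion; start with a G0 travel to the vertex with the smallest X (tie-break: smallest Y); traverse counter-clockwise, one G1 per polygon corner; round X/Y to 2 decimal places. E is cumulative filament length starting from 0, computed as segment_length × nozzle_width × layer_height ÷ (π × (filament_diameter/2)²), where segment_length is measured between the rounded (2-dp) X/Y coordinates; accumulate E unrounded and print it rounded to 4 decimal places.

G0 X0.00 Y11.00 Z12.04
G1 X2.93 Y3.93 E0.3564
G1 X10.00 Y1.00 E0.7127
G1 X17.07 Y3.93 E1.0691
G1 X19.50 Y9.79 E1.3645
G1 X19.50 Y12.21 E1.4772
G1 X17.07 Y18.07 E1.7726
G1 X10.00 Y21.00 E2.1289
G1 X2.93 Y18.07 E2.4853
G1 X0.00 Y11.00 E2.8416

At z = 12.04 mm: the cube (footprint 19.5×23) is included at this height; the r=10 cylinder at (10, 11) contributes a regular 8-gon of circumradius 10; Keeping only the common overlap: the r=10 cylinder at (10, 11) partially overlaps the 19.5×23 cube; clipping to the common part keeps 282.24 mm² — 1 connected region. The outline is a single polygon with 9 vertices. Extrusion per mm of travel: 0.4 × 0.28 / (π × 0.875²) = 0.046564. Accumulating E over each segment gives final E = 2.8416.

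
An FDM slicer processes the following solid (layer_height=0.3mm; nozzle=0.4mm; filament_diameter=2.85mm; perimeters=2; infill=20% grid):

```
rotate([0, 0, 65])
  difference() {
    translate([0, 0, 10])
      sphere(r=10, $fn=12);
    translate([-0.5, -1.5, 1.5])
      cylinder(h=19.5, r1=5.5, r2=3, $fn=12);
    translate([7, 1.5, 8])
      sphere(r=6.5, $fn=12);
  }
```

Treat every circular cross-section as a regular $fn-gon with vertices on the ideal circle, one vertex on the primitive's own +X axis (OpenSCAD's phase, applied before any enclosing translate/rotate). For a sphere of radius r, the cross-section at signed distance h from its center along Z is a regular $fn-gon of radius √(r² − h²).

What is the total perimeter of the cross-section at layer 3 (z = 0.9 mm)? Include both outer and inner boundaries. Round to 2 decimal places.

At z = 0.9 mm: the r=10 sphere contributes a regular 12-gon of circumradius √(10²−9.1²) = 4.146 (perimeter = 2·12·4.146·sin(180°/12) = 25.75 mm); the cone at (-0.5, -1.5) is absent (z outside [1.5, 21]); the sphere at (7, 1.5) is not intersected at this z (|z−center|=7.100 > r=6.5); Taking the first minus the rest: none of the subtracted shapes is present at this height, so the r=10 sphere is unchanged — boundary = 25.75 mm; (whole slice rotated 65° about Z — lengths, areas and connectivity unchanged). Overall, the cross-section is a single solid region. Total boundary length (outer) = 25.75 mm.

25.75 mm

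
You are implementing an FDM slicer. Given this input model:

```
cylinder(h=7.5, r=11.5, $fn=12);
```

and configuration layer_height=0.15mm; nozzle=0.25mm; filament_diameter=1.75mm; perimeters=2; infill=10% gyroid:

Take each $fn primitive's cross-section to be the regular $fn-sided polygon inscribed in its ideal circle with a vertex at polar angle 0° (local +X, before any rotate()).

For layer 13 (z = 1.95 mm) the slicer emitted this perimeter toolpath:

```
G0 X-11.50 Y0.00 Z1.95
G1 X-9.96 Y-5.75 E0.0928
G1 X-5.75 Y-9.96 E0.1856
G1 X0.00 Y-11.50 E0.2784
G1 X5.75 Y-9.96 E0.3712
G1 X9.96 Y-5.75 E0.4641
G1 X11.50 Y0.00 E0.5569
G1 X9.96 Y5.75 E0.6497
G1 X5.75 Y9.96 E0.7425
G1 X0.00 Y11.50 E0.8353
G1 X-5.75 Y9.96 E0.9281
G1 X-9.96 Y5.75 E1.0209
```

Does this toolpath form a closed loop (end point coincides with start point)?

Start point (G0): (-11.50, 0.00). End point (last G1): the path does not return to the start — open.

no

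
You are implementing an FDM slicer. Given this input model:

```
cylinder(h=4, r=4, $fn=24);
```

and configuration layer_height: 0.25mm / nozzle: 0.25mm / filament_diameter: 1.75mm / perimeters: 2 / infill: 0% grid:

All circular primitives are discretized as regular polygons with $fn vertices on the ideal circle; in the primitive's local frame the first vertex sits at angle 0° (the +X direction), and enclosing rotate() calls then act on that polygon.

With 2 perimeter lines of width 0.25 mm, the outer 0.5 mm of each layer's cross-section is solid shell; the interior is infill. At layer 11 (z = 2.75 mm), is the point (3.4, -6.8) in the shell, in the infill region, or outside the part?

At z = 2.75 mm: the r=4 cylinder contributes a regular 24-gon of circumradius 4. Overall, the cross-section is a single solid region. The nearest boundary edge runs (1.04, -3.86)→(2.00, -3.46); distance from the point to it = 3.62 mm. The point is not inside any of the regions above, so it lies outside the cross-section (3.62 mm from the nearest boundary).

outside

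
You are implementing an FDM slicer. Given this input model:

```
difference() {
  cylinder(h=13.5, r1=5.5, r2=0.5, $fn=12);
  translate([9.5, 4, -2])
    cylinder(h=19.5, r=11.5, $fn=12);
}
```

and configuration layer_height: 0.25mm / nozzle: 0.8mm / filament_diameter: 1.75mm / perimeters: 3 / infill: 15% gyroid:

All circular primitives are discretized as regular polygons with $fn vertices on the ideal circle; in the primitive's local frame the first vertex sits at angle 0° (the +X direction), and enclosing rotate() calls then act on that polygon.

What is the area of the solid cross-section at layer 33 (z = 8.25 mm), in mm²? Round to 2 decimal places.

At z = 8.25 mm: the cone (r1=5.5→r2=0.5) has section circumradius 2.444 here — a regular 12-gon (area = (12/2)·2.444²·sin(360°/12) = 17.93 mm²); the r=11.5 cylinder at (9.5, 4) contributes a regular 12-gon of circumradius 11.5 (area = (12/2)·11.500²·sin(360°/12) = 396.75 mm²); After the difference (first − rest): starting from the cone (17.93 mm²), the r=11.5 cylinder at (9.5, 4) partially overlaps it — only the 13.00 mm² overlap (of its 396.75 mm²) is removed, clipping the outline — area = 4.93 mm². Overall, the cross-section is a single solid region. Net area = 4.93 mm².

4.93 mm²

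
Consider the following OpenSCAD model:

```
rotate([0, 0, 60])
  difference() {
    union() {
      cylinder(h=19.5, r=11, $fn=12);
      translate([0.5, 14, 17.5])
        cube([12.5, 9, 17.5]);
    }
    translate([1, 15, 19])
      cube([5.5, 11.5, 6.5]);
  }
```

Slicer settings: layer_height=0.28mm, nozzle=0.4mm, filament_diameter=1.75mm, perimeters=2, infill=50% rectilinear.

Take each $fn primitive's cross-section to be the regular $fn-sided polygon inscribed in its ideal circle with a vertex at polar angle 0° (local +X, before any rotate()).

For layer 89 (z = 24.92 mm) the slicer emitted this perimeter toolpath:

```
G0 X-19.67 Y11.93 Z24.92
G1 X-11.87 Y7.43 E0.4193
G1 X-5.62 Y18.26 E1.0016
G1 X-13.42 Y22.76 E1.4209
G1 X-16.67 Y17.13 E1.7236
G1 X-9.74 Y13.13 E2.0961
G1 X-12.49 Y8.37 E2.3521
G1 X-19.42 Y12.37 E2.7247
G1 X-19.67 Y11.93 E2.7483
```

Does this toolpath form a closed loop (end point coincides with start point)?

yes

Start point (G0): (-19.67, 11.93). End point (last G1): the path returns to the start — closed.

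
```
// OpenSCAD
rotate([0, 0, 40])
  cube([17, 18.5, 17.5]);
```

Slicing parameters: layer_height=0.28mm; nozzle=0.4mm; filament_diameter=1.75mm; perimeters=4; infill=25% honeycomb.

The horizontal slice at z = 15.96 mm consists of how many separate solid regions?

At z = 15.96 mm: the cube is present — its section is the full 17×18.5 rectangle; (whole slice rotated 40° about Z — lengths, areas and connectivity unchanged). The result has 1 disconnected region.

1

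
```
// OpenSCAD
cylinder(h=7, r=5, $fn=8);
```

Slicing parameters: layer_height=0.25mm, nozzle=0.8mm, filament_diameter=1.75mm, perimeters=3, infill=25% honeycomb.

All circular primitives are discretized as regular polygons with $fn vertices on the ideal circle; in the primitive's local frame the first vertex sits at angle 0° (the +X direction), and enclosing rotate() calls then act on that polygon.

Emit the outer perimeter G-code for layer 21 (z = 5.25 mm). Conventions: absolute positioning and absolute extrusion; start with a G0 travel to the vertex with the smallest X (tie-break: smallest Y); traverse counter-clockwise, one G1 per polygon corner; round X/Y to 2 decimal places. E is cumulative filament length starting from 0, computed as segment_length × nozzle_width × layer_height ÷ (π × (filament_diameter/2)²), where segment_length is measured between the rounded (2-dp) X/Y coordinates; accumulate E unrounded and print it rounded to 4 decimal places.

At z = 5.25 mm: the r=5 cylinder gives a regular 8-gon of circumradius 5 (constant along its height). The outline is a single polygon with 8 vertices. Extrusion per mm of travel: 0.8 × 0.25 / (π × 0.875²) = 0.083150. Accumulating E over each segment gives final E = 2.5472.

G0 X-5.00 Y0.00 Z5.25
G1 X-3.54 Y-3.54 E0.3184
G1 X0.00 Y-5.00 E0.6368
G1 X3.54 Y-3.54 E0.9552
G1 X5.00 Y0.00 E1.2736
G1 X3.54 Y3.54 E1.5920
G1 X0.00 Y5.00 E1.9104
G1 X-3.54 Y3.54 E2.2288
G1 X-5.00 Y0.00 E2.5472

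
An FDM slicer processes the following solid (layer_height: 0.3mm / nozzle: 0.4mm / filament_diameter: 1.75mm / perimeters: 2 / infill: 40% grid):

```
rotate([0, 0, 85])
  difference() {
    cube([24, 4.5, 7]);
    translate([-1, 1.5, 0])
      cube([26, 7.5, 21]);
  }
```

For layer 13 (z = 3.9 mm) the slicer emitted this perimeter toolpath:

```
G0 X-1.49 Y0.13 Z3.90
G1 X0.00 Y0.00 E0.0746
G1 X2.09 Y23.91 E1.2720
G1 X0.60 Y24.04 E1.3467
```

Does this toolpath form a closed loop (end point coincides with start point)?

Start point (G0): (-1.49, 0.13). End point (last G1): the path does not return to the start — open.

no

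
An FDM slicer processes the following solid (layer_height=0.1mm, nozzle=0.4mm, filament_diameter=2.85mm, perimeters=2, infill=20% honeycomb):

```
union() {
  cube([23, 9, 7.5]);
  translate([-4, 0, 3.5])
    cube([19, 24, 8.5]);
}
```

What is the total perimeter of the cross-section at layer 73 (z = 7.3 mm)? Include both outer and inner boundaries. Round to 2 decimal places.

102.00 mm

At z = 7.3 mm: the cube (footprint 23×9) is included at this height (perimeter 64.00 mm); the cube at (-4, 0) (footprint 19×24) is included at this height (perimeter 86.00 mm); Merging all regions: the regions partially overlap (shared area 135.00 mm²), so the edge portions inside another operand are dropped and the merged outline is re-measured after clipping — boundary = 102.00 mm. Overall, the cross-section is a single solid region. Total boundary length (outer) = 102.00 mm.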